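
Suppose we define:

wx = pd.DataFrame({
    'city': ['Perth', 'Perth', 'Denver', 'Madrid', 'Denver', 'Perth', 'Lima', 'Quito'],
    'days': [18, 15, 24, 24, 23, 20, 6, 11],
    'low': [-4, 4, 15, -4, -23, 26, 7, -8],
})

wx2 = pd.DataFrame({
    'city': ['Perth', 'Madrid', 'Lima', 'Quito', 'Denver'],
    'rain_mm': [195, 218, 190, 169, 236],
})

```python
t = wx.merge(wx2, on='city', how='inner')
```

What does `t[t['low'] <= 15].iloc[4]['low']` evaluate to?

-23

merge on 'city' (how='inner') → 8 rows:
     city  days  low  rain_mm
0   Perth    18   -4      195
1   Perth    15    4      195
2  Denver    24   15      236
3  Madrid    24   -4      218
4  Denver    23  -23      236
5   Perth    20   26      195
6    Lima     6    7      190
7   Quito    11   -8      169
filter rows where low <= 15:
     city  days  low  rain_mm
0   Perth    18   -4      195
1   Perth    15    4      195
2  Denver    24   15      236
3  Madrid    24   -4      218
4  Denver    23  -23      236
6    Lima     6    7      190
7   Quito    11   -8      169
Taking the value at position 4, column 'low' gives -23.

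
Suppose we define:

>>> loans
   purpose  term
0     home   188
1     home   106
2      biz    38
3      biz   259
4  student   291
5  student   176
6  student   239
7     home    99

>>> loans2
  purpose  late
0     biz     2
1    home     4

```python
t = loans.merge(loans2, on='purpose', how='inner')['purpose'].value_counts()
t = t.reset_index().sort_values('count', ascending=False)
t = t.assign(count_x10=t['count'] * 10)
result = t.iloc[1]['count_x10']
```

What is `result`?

20

merge on 'purpose' (how='inner') → 5 rows:
  purpose  term  late
0    home   188     4
1    home   106     4
2     biz    38     2
3     biz   259     2
4    home    99     4
value_counts of purpose:
purpose
home    3
biz     2
Name: count, dtype: int64
reset_index():
  purpose  count
0    home      3
1     biz      2
sort by count descending:
  purpose  count
0    home      3
1     biz      2
add column count_x10 = t['count'] * 10:
  purpose  count  count_x10
0    home      3         30
1     biz      2         20
So iloc[1]['count_x10'] = 20.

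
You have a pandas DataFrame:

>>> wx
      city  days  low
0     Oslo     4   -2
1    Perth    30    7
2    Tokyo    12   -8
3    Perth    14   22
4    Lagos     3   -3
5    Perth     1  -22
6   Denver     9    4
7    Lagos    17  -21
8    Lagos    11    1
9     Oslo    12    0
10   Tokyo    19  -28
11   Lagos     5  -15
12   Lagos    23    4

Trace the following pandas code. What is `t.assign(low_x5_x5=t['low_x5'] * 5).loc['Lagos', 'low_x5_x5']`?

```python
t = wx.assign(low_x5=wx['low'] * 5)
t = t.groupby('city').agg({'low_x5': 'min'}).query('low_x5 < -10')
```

add column low_x5 = wx['low'] * 5:
      city  days  low  low_x5
0     Oslo     4   -2     -10
1    Perth    30    7      35
2    Tokyo    12   -8     -40
3    Perth    14   22     110
4    Lagos     3   -3     -15
5    Perth     1  -22    -110
6   Denver     9    4      20
7    Lagos    17  -21    -105
8    Lagos    11    1       5
9     Oslo    12    0       0
10   Tokyo    19  -28    -140
11   Lagos     5  -15     -75
12   Lagos    23    4      20
group by city, min of low_x5:
        low_x5
city          
Denver      20
Lagos     -105
Oslo       -10
Perth     -110
Tokyo     -140
filter rows where low_x5 < -10:
       low_x5
city         
Lagos    -105
Perth    -110
Tokyo    -140
add column low_x5_x5 = t['low_x5'] * 5:
       low_x5  low_x5_x5
city                    
Lagos    -105       -525
Perth    -110       -550
Tokyo    -140       -700
Taking the value at row 'Lagos', column 'low_x5_x5' gives -525.

-525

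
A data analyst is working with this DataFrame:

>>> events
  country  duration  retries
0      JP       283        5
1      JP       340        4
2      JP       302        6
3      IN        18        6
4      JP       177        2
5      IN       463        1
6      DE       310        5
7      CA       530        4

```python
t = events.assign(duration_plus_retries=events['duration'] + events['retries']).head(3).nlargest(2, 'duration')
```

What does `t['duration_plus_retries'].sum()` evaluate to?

652

add column duration_plus_retries = events['duration'] + events['retries']:
  country  duration  retries  duration_plus_retries
0      JP       283        5                    288
1      JP       340        4                    344
2      JP       302        6                    308
3      IN        18        6                     24
4      JP       177        2                    179
5      IN       463        1                    464
6      DE       310        5                    315
7      CA       530        4                    534
take first 3 rows:
  country  duration  retries  duration_plus_retries
0      JP       283        5                    288
1      JP       340        4                    344
2      JP       302        6                    308
take 2 rows with largest duration:
  country  duration  retries  duration_plus_retries
1      JP       340        4                    344
2      JP       302        6                    308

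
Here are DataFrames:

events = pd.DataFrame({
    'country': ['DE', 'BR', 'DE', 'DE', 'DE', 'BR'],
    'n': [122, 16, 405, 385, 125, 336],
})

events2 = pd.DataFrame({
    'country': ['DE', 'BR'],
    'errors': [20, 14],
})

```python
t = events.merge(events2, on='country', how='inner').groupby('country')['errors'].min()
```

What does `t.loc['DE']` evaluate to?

20

merge on 'country' (how='inner') → 6 rows:
  country    n  errors
0      DE  122      20
1      BR   16      14
2      DE  405      20
3      DE  385      20
4      DE  125      20
5      BR  336      14
group by country, min of errors:
country
BR    14
DE    20
Name: errors, dtype: int64
Finally, value at index 'DE' = 20.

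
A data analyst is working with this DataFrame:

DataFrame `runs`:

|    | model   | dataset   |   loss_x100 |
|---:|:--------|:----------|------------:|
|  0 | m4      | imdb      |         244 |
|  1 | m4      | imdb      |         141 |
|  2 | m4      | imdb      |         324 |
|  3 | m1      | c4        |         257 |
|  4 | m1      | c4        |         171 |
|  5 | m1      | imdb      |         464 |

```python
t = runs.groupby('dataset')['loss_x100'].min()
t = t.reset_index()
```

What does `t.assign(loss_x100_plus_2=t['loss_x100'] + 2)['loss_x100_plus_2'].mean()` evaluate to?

group by dataset, min of loss_x100:
dataset
c4      171
imdb    141
Name: loss_x100, dtype: int64
reset_index():
  dataset  loss_x100
0      c4        171
1    imdb        141
add column loss_x100_plus_2 = t['loss_x100'] + 2:
  dataset  loss_x100  loss_x100_plus_2
0      c4        171               173
1    imdb        141               143
mean of column 'loss_x100_plus_2' → 158.0

158.0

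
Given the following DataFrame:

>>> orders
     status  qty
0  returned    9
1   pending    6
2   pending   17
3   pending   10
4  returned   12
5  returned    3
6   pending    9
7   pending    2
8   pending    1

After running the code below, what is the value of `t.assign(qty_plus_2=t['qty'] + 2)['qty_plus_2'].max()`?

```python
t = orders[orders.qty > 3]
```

filter rows where qty > 3:
     status  qty
0  returned    9
1   pending    6
2   pending   17
3   pending   10
4  returned   12
6   pending    9
add column qty_plus_2 = t['qty'] + 2:
     status  qty  qty_plus_2
0  returned    9          11
1   pending    6           8
2   pending   17          19
3   pending   10          12
4  returned   12          14
6   pending    9          11
The max of column 'qty_plus_2' is 19.

19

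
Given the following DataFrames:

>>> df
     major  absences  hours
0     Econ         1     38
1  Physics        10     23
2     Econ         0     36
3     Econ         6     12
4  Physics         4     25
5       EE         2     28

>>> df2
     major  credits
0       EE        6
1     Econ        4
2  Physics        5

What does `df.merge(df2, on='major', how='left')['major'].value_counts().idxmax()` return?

Econ

merge on 'major' (how='left') → 6 rows:
     major  absences  hours  credits
0     Econ         1     38        4
1  Physics        10     23        5
2     Econ         0     36        4
3     Econ         6     12        4
4  Physics         4     25        5
5       EE         2     28        6
value_counts of major:
major
Econ       3
Physics    2
EE         1
Name: count, dtype: int64
Taking the label with the largest value gives Econ.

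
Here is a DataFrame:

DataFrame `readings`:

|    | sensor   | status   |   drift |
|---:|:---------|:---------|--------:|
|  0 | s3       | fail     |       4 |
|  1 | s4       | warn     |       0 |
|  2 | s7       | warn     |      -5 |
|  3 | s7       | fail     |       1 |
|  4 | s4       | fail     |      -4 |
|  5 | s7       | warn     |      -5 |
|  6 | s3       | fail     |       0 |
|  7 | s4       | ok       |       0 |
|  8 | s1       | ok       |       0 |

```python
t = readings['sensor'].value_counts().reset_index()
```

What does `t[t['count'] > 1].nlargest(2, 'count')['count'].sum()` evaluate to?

value_counts of sensor:
sensor
s4    3
s7    3
s3    2
s1    1
Name: count, dtype: int64
reset_index():
  sensor  count
0     s4      3
1     s7      3
2     s3      2
3     s1      1
filter rows where count > 1:
  sensor  count
0     s4      3
1     s7      3
2     s3      2
take 2 rows with largest count:
  sensor  count
0     s4      3
1     s7      3
Hence 6.

6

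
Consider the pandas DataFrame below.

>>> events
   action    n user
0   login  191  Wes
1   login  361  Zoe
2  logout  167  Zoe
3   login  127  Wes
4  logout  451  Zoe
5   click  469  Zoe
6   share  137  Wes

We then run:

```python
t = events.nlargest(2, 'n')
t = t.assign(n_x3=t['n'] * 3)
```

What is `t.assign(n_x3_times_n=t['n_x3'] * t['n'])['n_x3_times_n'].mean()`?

take 2 rows with largest n:
   action    n user
5   click  469  Zoe
4  logout  451  Zoe
add column n_x3 = t['n'] * 3:
   action    n user  n_x3
5   click  469  Zoe  1407
4  logout  451  Zoe  1353
add column n_x3_times_n = t['n_x3'] * t['n']:
   action    n user  n_x3  n_x3_times_n
5   click  469  Zoe  1407        659883
4  logout  451  Zoe  1353        610203
Finally, mean of column 'n_x3_times_n' = 635043.0.

635043.0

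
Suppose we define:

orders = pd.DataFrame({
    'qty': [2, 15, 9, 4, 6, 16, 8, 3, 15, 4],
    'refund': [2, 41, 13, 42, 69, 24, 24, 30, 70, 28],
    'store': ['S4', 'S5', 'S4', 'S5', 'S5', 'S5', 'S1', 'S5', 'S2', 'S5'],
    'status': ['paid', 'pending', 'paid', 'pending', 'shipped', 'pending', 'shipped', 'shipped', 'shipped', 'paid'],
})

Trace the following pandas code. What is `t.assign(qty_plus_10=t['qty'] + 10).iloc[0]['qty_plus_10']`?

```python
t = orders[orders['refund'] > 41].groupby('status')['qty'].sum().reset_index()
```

filter rows where refund > 41:
   qty  refund store   status
3    4      42    S5  pending
4    6      69    S5  shipped
8   15      70    S2  shipped
group by status, sum of qty:
status
pending     4
shipped    21
Name: qty, dtype: int64
reset_index():
    status  qty
0  pending    4
1  shipped   21
add column qty_plus_10 = t['qty'] + 10:
    status  qty  qty_plus_10
0  pending    4           14
1  shipped   21           31
Then the value at position 0, column 'qty_plus_10': 14

14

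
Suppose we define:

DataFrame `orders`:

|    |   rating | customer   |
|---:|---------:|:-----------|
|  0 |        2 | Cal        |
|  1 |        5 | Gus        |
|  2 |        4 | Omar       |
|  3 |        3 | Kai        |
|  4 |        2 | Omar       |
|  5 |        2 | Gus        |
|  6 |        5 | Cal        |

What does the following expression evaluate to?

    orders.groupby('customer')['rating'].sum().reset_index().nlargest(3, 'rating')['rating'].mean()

6.66666666667

group by customer, sum of rating:
customer
Cal     7
Gus     7
Kai     3
Omar    6
Name: rating, dtype: int64
reset_index():
  customer  rating
0      Cal       7
1      Gus       7
2      Kai       3
3     Omar       6
take 3 rows with largest rating:
  customer  rating
0      Cal       7
1      Gus       7
3     Omar       6
mean of column 'rating' → 6.66666666667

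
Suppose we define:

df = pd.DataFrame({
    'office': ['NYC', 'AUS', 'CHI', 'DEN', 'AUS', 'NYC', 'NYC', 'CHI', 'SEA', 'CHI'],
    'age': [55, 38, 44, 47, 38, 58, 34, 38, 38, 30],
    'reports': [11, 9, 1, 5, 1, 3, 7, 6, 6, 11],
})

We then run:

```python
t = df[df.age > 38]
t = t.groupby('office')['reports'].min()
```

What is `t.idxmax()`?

filter rows where age > 38:
  office  age  reports
0    NYC   55       11
2    CHI   44        1
3    DEN   47        5
5    NYC   58        3
group by office, min of reports:
office
CHI    1
DEN    5
NYC    3
Name: reports, dtype: int64

DEN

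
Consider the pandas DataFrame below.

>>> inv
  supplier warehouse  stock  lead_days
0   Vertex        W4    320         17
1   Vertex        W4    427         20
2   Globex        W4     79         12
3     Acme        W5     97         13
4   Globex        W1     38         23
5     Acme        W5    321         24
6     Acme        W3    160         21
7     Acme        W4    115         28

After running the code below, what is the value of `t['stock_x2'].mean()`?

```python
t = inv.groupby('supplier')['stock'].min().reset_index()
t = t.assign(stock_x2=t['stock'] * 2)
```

303.333333333

group by supplier, min of stock:
supplier
Acme       97
Globex     38
Vertex    320
Name: stock, dtype: int64
reset_index():
  supplier  stock
0     Acme     97
1   Globex     38
2   Vertex    320
add column stock_x2 = t['stock'] * 2:
  supplier  stock  stock_x2
0     Acme     97       194
1   Globex     38        76
2   Vertex    320       640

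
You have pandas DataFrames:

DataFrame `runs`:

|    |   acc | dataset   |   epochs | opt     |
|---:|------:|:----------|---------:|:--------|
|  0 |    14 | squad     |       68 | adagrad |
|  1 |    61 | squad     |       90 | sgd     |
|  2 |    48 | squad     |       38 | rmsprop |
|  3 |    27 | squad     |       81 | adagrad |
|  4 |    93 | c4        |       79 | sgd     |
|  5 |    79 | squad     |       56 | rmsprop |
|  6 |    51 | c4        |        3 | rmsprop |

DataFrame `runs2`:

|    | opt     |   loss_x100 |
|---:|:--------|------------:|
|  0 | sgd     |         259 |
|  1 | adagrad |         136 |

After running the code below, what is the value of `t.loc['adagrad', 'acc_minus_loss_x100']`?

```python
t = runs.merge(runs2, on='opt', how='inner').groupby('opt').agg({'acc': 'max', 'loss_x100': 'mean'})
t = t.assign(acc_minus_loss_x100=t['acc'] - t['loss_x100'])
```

merge on 'opt' (how='inner') → 4 rows:
   acc dataset  epochs      opt  loss_x100
0   14   squad      68  adagrad        136
1   61   squad      90      sgd        259
2   27   squad      81  adagrad        136
3   93      c4      79      sgd        259
group by opt: max(acc), mean(loss_x100):
         acc  loss_x100
opt                    
adagrad   27      136.0
sgd       93      259.0
add column acc_minus_loss_x100 = t['acc'] - t['loss_x100']:
         acc  loss_x100  acc_minus_loss_x100
opt                                         
adagrad   27      136.0               -109.0
sgd       93      259.0               -166.0

-109.0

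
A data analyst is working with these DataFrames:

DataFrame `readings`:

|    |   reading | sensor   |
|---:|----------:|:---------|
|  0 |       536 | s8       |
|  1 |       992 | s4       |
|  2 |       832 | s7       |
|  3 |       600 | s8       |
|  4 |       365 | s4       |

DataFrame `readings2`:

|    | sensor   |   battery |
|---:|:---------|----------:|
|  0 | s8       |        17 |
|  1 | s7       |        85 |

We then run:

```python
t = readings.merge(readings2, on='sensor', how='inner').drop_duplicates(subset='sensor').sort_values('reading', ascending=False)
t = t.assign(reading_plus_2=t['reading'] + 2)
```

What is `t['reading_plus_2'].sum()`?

merge on 'sensor' (how='inner') → 3 rows:
   reading sensor  battery
0      536     s8       17
1      832     s7       85
2      600     s8       17
drop duplicate sensor (keep=first):
   reading sensor  battery
0      536     s8       17
1      832     s7       85
sort by reading descending:
   reading sensor  battery
1      832     s7       85
0      536     s8       17
add column reading_plus_2 = t['reading'] + 2:
   reading sensor  battery  reading_plus_2
1      832     s7       85             834
0      536     s8       17             538
Reading off the sum of column 'reading_plus_2', we get 1372.

1372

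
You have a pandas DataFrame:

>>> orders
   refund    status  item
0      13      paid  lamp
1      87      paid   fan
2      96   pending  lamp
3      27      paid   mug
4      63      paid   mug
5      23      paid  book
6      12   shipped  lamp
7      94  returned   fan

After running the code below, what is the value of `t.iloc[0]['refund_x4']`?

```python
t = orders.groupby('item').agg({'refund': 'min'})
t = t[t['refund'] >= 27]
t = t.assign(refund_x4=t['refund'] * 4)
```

group by item, min of refund:
      refund
item        
book      23
fan       87
lamp      12
mug       27
filter rows where refund >= 27:
      refund
item        
fan       87
mug       27
add column refund_x4 = t['refund'] * 4:
      refund  refund_x4
item                   
fan       87        348
mug       27        108

348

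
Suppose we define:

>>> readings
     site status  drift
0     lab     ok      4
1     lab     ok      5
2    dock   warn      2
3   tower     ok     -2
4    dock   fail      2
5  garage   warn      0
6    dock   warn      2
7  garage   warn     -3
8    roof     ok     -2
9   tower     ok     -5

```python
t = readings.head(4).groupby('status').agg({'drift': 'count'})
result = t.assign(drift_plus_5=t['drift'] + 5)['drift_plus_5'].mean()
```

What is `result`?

7.0

take first 4 rows:
    site status  drift
0    lab     ok      4
1    lab     ok      5
2   dock   warn      2
3  tower     ok     -2
group by status, count of drift:
        drift
status       
ok          3
warn        1
add column drift_plus_5 = t['drift'] + 5:
        drift  drift_plus_5
status                     
ok          3             8
warn        1             6
Taking the mean of column 'drift_plus_5' gives 7.0.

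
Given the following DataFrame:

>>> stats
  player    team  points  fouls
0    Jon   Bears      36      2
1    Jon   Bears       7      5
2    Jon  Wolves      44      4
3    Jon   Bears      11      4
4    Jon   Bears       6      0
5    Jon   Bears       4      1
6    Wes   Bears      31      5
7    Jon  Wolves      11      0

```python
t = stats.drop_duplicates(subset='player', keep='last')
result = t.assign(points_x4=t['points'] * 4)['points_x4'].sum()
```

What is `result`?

168

drop duplicate player (keep=last):
  player    team  points  fouls
6    Wes   Bears      31      5
7    Jon  Wolves      11      0
add column points_x4 = t['points'] * 4:
  player    team  points  fouls  points_x4
6    Wes   Bears      31      5        124
7    Jon  Wolves      11      0         44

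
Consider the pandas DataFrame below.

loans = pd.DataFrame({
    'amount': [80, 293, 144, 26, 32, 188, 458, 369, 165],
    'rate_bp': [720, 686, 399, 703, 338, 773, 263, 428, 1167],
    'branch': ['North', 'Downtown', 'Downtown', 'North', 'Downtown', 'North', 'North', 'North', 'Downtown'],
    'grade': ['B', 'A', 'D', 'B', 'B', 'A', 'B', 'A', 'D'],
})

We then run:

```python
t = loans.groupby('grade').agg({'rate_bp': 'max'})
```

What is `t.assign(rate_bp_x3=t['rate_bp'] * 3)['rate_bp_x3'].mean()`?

2660.0

group by grade, max of rate_bp:
       rate_bp
grade         
A          773
B          720
D         1167
add column rate_bp_x3 = t['rate_bp'] * 3:
       rate_bp  rate_bp_x3
grade                     
A          773        2319
B          720        2160
D         1167        3501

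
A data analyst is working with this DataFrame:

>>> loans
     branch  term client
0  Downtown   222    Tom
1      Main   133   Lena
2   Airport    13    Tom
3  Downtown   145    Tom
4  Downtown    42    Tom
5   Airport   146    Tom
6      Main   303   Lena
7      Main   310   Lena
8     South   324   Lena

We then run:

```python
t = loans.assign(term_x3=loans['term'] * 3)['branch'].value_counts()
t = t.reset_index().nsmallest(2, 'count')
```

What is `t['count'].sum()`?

3

add column term_x3 = loans['term'] * 3:
     branch  term client  term_x3
0  Downtown   222    Tom      666
1      Main   133   Lena      399
2   Airport    13    Tom       39
3  Downtown   145    Tom      435
4  Downtown    42    Tom      126
5   Airport   146    Tom      438
6      Main   303   Lena      909
7      Main   310   Lena      930
8     South   324   Lena      972
value_counts of branch:
branch
Downtown    3
Main        3
Airport     2
South       1
Name: count, dtype: int64
reset_index():
     branch  count
0  Downtown      3
1      Main      3
2   Airport      2
3     South      1
take 2 rows with smallest count:
    branch  count
3    South      1
2  Airport      2
Taking the sum of column 'count' gives 3.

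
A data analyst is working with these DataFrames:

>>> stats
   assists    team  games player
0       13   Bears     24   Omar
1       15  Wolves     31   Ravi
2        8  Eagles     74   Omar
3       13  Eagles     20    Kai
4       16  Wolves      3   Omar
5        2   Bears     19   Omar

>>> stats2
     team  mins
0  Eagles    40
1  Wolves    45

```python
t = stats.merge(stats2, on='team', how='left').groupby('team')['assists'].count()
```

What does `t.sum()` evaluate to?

6

merge on 'team' (how='left') → 6 rows:
   assists    team  games player  mins
0       13   Bears     24   Omar   NaN
1       15  Wolves     31   Ravi  45.0
2        8  Eagles     74   Omar  40.0
3       13  Eagles     20    Kai  40.0
4       16  Wolves      3   Omar  45.0
5        2   Bears     19   Omar   NaN
group by team, count of assists:
team
Bears     2
Eagles    2
Wolves    2
Name: assists, dtype: int64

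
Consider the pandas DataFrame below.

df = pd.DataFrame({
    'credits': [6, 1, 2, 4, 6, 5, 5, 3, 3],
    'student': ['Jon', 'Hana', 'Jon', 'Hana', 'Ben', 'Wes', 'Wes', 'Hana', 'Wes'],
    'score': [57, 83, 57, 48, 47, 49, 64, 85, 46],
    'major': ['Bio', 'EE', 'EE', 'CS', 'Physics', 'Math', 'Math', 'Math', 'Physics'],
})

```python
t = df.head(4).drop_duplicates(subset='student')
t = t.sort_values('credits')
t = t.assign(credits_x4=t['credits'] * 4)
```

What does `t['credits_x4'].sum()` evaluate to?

take first 4 rows:
   credits student  score major
0        6     Jon     57   Bio
1        1    Hana     83    EE
2        2     Jon     57    EE
3        4    Hana     48    CS
drop duplicate student (keep=first):
   credits student  score major
0        6     Jon     57   Bio
1        1    Hana     83    EE
sort by credits:
   credits student  score major
1        1    Hana     83    EE
0        6     Jon     57   Bio
add column credits_x4 = t['credits'] * 4:
   credits student  score major  credits_x4
1        1    Hana     83    EE           4
0        6     Jon     57   Bio          24
Reading off the sum of column 'credits_x4', we get 28.

28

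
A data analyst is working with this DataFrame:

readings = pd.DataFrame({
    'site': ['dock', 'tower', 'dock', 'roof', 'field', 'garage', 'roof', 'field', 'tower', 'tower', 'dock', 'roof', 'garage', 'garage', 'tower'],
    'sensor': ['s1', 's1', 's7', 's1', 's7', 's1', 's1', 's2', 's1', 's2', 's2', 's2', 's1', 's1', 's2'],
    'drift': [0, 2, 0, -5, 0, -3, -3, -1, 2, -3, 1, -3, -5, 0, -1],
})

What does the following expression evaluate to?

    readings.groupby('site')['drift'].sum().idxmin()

group by site, sum of drift:
site
dock       1
field     -1
garage    -8
roof     -11
tower      0
Name: drift, dtype: int64
Reading off the label with the smallest value, we get roof.

roof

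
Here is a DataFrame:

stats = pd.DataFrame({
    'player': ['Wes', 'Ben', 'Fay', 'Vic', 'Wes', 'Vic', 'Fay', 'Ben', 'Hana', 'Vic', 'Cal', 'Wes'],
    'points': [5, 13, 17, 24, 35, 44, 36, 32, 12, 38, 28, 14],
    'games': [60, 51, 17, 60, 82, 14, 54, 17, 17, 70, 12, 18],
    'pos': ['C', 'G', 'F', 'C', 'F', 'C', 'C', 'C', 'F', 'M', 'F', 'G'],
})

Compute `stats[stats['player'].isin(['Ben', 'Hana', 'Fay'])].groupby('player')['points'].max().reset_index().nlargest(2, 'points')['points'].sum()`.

68

filter rows where player in ['Ben', 'Hana', 'Fay']:
  player  points  games pos
1    Ben      13     51   G
2    Fay      17     17   F
6    Fay      36     54   C
7    Ben      32     17   C
8   Hana      12     17   F
group by player, max of points:
player
Ben     32
Fay     36
Hana    12
Name: points, dtype: int64
reset_index():
  player  points
0    Ben      32
1    Fay      36
2   Hana      12
take 2 rows with largest points:
  player  points
1    Fay      36
0    Ben      32
Then the sum of column 'points': 68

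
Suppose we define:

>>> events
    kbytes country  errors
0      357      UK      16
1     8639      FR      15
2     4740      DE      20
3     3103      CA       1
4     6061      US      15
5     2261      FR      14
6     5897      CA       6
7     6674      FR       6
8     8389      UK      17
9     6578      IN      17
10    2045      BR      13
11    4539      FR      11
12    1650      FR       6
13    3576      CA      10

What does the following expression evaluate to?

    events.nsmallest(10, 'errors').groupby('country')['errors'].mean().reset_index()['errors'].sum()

44.0666666667

take 10 rows with smallest errors:
    kbytes country  errors
3     3103      CA       1
6     5897      CA       6
7     6674      FR       6
12    1650      FR       6
13    3576      CA      10
11    4539      FR      11
10    2045      BR      13
5     2261      FR      14
1     8639      FR      15
4     6061      US      15
group by country, mean of errors:
country
BR    13.000000
CA     5.666667
FR    10.400000
US    15.000000
Name: errors, dtype: float64
reset_index():
  country     errors
0      BR  13.000000
1      CA   5.666667
2      FR  10.400000
3      US  15.000000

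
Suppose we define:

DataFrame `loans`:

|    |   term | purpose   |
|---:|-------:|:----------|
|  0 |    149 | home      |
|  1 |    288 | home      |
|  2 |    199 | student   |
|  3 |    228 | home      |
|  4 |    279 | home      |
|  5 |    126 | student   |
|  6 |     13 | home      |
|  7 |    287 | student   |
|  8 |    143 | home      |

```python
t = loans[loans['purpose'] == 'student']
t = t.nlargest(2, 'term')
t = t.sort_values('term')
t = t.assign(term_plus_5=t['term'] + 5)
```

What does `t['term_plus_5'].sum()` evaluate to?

filter rows where purpose == 'student':
   term  purpose
2   199  student
5   126  student
7   287  student
take 2 rows with largest term:
   term  purpose
7   287  student
2   199  student
sort by term:
   term  purpose
2   199  student
7   287  student
add column term_plus_5 = t['term'] + 5:
   term  purpose  term_plus_5
2   199  student          204
7   287  student          292
So sum() = 496.

496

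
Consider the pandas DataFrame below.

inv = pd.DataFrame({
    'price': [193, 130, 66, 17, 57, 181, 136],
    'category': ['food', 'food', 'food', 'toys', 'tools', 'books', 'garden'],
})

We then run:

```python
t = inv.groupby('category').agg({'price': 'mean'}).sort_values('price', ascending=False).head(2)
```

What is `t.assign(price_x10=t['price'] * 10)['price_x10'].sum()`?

group by category, mean of price:
               price
category            
books     181.000000
food      129.666667
garden    136.000000
tools      57.000000
toys       17.000000
sort by price descending:
               price
category            
books     181.000000
garden    136.000000
food      129.666667
tools      57.000000
toys       17.000000
take first 2 rows:
          price
category       
books     181.0
garden    136.0
add column price_x10 = t['price'] * 10:
          price  price_x10
category                  
books     181.0     1810.0
garden    136.0     1360.0

3170.0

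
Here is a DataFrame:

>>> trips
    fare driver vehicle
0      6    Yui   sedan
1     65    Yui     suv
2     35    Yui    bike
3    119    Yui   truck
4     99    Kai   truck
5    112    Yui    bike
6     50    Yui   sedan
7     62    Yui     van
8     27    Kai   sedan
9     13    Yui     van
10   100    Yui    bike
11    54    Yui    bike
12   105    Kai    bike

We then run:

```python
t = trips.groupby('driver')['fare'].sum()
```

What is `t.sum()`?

group by driver, sum of fare:
driver
Kai    231
Yui    616
Name: fare, dtype: int64
sum of the resulting series → 847

847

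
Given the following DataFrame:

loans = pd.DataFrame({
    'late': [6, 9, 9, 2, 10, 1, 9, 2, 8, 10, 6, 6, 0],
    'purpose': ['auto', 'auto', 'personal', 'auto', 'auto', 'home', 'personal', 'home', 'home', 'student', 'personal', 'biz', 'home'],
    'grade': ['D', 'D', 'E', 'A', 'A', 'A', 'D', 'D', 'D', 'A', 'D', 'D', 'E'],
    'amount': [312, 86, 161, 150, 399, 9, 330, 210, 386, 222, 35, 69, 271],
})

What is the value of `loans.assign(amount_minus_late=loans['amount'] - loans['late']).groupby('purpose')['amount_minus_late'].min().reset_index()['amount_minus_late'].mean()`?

add column amount_minus_late = loans['amount'] - loans['late']:
    late   purpose grade  amount  amount_minus_late
0      6      auto     D     312                306
1      9      auto     D      86                 77
2      9  personal     E     161                152
3      2      auto     A     150                148
4     10      auto     A     399                389
5      1      home     A       9                  8
6      9  personal     D     330                321
7      2      home     D     210                208
8      8      home     D     386                378
9     10   student     A     222                212
10     6  personal     D      35                 29
11     6       biz     D      69                 63
12     0      home     E     271                271
group by purpose, min of amount_minus_late:
purpose
auto         77
biz          63
home          8
personal     29
student     212
Name: amount_minus_late, dtype: int64
reset_index():
    purpose  amount_minus_late
0      auto                 77
1       biz                 63
2      home                  8
3  personal                 29
4   student                212

77.8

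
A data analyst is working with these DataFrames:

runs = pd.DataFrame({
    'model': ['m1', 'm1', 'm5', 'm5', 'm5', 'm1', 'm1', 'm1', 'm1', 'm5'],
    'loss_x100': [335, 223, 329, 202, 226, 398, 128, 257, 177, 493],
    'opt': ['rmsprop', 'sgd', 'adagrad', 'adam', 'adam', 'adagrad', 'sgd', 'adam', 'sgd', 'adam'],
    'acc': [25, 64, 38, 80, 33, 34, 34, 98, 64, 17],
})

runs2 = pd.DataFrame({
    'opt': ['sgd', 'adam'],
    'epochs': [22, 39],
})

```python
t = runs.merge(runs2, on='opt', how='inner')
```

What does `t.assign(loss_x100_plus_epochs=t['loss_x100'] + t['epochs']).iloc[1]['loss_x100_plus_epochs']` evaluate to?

merge on 'opt' (how='inner') → 7 rows:
  model  loss_x100   opt  acc  epochs
0    m1        223   sgd   64      22
1    m5        202  adam   80      39
2    m5        226  adam   33      39
3    m1        128   sgd   34      22
4    m1        257  adam   98      39
5    m1        177   sgd   64      22
6    m5        493  adam   17      39
add column loss_x100_plus_epochs = t['loss_x100'] + t['epochs']:
  model  loss_x100   opt  acc  epochs  loss_x100_plus_epochs
0    m1        223   sgd   64      22                    245
1    m5        202  adam   80      39                    241
2    m5        226  adam   33      39                    265
3    m1        128   sgd   34      22                    150
4    m1        257  adam   98      39                    296
5    m1        177   sgd   64      22                    199
6    m5        493  adam   17      39                    532
Hence 241.

241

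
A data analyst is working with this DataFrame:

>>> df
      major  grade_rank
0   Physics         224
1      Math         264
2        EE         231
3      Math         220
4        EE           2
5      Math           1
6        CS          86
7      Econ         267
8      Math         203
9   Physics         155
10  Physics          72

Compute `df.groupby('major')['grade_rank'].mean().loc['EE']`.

group by major, mean of grade_rank:
major
CS          86.000000
EE         116.500000
Econ       267.000000
Math       172.000000
Physics    150.333333
Name: grade_rank, dtype: float64
Taking the value at index 'EE' gives 116.5.

116.5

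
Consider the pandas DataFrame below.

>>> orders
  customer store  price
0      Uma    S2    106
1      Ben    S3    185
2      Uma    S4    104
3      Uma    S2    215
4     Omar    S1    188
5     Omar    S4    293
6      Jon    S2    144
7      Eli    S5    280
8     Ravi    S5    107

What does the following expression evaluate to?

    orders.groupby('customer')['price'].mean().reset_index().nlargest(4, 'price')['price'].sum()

group by customer, mean of price:
customer
Ben     185.000000
Eli     280.000000
Jon     144.000000
Omar    240.500000
Ravi    107.000000
Uma     141.666667
Name: price, dtype: float64
reset_index():
  customer       price
0      Ben  185.000000
1      Eli  280.000000
2      Jon  144.000000
3     Omar  240.500000
4     Ravi  107.000000
5      Uma  141.666667
take 4 rows with largest price:
  customer  price
1      Eli  280.0
3     Omar  240.5
0      Ben  185.0
2      Jon  144.0
sum of column 'price' → 849.5

849.5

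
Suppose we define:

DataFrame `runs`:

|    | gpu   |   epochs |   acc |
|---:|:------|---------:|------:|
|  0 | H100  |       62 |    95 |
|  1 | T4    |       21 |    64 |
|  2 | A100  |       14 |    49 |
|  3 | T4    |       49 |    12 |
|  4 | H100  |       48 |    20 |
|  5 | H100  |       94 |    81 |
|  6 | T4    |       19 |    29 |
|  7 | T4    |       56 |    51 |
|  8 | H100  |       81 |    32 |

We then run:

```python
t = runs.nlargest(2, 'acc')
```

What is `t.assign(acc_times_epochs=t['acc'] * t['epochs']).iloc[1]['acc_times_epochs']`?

7614

take 2 rows with largest acc:
    gpu  epochs  acc
0  H100      62   95
5  H100      94   81
add column acc_times_epochs = t['acc'] * t['epochs']:
    gpu  epochs  acc  acc_times_epochs
0  H100      62   95              5890
5  H100      94   81              7614
So iloc[1]['acc_times_epochs'] = 7614.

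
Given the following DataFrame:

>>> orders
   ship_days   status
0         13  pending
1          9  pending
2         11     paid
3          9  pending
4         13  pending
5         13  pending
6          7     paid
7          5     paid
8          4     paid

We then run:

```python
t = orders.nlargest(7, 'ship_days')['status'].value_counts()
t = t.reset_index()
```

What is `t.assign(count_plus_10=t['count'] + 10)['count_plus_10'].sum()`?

take 7 rows with largest ship_days:
   ship_days   status
0         13  pending
4         13  pending
5         13  pending
2         11     paid
1          9  pending
3          9  pending
6          7     paid
value_counts of status:
status
pending    5
paid       2
Name: count, dtype: int64
reset_index():
    status  count
0  pending      5
1     paid      2
add column count_plus_10 = t['count'] + 10:
    status  count  count_plus_10
0  pending      5             15
1     paid      2             12

27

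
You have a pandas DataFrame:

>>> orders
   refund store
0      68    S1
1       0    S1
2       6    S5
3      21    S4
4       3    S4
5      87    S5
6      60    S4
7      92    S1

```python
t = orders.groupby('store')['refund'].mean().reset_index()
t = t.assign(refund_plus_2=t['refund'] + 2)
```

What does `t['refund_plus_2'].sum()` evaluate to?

133.833333333

group by store, mean of refund:
store
S1    53.333333
S4    28.000000
S5    46.500000
Name: refund, dtype: float64
reset_index():
  store     refund
0    S1  53.333333
1    S4  28.000000
2    S5  46.500000
add column refund_plus_2 = t['refund'] + 2:
  store     refund  refund_plus_2
0    S1  53.333333      55.333333
1    S4  28.000000      30.000000
2    S5  46.500000      48.500000
Reading off the sum of column 'refund_plus_2', we get 133.833333333.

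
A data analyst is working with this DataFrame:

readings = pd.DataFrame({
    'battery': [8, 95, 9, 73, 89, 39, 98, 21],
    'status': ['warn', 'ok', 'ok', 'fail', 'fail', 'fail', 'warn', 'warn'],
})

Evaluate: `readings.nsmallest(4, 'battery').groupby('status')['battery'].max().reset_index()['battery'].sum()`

take 4 rows with smallest battery:
   battery status
0        8   warn
2        9     ok
7       21   warn
5       39   fail
group by status, max of battery:
status
fail    39
ok       9
warn    21
Name: battery, dtype: int64
reset_index():
  status  battery
0   fail       39
1     ok        9
2   warn       21
Then the sum of column 'battery': 69

69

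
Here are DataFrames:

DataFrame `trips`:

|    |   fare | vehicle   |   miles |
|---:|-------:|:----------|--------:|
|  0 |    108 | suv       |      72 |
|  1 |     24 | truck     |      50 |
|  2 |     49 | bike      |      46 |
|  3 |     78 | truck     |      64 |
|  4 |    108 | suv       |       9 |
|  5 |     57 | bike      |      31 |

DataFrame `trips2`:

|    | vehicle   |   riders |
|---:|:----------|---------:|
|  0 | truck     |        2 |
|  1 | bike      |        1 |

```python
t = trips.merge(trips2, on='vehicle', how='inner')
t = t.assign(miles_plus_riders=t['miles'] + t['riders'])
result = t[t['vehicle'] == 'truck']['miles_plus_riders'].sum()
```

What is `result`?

merge on 'vehicle' (how='inner') → 4 rows:
   fare vehicle  miles  riders
0    24   truck     50       2
1    49    bike     46       1
2    78   truck     64       2
3    57    bike     31       1
add column miles_plus_riders = t['miles'] + t['riders']:
   fare vehicle  miles  riders  miles_plus_riders
0    24   truck     50       2                 52
1    49    bike     46       1                 47
2    78   truck     64       2                 66
3    57    bike     31       1                 32
filter rows where vehicle == 'truck':
   fare vehicle  miles  riders  miles_plus_riders
0    24   truck     50       2                 52
2    78   truck     64       2                 66
Finally, sum of column 'miles_plus_riders' = 118.

118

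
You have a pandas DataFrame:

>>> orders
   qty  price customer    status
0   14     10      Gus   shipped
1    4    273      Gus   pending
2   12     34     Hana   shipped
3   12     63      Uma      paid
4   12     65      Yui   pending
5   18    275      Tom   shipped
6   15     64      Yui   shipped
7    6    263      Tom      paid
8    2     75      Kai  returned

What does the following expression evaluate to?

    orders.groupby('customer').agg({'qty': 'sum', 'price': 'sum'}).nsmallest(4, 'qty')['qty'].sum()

group by customer: sum(qty), sum(price):
          qty  price
customer            
Gus        18    283
Hana       12     34
Kai         2     75
Tom        24    538
Uma        12     63
Yui        27    129
take 4 rows with smallest qty:
          qty  price
customer            
Kai         2     75
Hana       12     34
Uma        12     63
Gus        18    283

44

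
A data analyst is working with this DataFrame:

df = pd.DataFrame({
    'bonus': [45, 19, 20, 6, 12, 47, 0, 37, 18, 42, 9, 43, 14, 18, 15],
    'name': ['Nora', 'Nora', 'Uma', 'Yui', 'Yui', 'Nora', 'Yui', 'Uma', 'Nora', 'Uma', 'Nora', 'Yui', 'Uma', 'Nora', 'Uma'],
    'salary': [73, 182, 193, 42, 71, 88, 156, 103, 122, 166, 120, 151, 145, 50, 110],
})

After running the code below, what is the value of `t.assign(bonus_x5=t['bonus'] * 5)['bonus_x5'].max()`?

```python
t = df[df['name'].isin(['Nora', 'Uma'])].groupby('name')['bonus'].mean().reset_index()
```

filter rows where name in ['Nora', 'Uma']:
    bonus  name  salary
0      45  Nora      73
1      19  Nora     182
2      20   Uma     193
5      47  Nora      88
7      37   Uma     103
8      18  Nora     122
9      42   Uma     166
10      9  Nora     120
12     14   Uma     145
13     18  Nora      50
14     15   Uma     110
group by name, mean of bonus:
name
Nora    26.0
Uma     25.6
Name: bonus, dtype: float64
reset_index():
   name  bonus
0  Nora   26.0
1   Uma   25.6
add column bonus_x5 = t['bonus'] * 5:
   name  bonus  bonus_x5
0  Nora   26.0     130.0
1   Uma   25.6     128.0

130.0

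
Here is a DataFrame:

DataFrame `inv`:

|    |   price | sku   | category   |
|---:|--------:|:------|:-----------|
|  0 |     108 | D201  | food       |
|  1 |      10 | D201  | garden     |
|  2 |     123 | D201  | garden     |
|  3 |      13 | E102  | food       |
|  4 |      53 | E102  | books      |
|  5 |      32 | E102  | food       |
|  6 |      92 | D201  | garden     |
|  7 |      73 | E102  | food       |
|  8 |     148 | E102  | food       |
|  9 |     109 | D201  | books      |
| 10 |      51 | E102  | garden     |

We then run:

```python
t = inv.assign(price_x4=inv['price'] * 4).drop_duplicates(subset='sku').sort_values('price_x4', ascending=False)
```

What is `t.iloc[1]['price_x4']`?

52

add column price_x4 = inv['price'] * 4:
    price   sku category  price_x4
0     108  D201     food       432
1      10  D201   garden        40
2     123  D201   garden       492
3      13  E102     food        52
4      53  E102    books       212
5      32  E102     food       128
6      92  D201   garden       368
7      73  E102     food       292
8     148  E102     food       592
9     109  D201    books       436
10     51  E102   garden       204
drop duplicate sku (keep=first):
   price   sku category  price_x4
0    108  D201     food       432
3     13  E102     food        52
sort by price_x4 descending:
   price   sku category  price_x4
0    108  D201     food       432
3     13  E102     food        52
Reading off the value at position 1, column 'price_x4', we get 52.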